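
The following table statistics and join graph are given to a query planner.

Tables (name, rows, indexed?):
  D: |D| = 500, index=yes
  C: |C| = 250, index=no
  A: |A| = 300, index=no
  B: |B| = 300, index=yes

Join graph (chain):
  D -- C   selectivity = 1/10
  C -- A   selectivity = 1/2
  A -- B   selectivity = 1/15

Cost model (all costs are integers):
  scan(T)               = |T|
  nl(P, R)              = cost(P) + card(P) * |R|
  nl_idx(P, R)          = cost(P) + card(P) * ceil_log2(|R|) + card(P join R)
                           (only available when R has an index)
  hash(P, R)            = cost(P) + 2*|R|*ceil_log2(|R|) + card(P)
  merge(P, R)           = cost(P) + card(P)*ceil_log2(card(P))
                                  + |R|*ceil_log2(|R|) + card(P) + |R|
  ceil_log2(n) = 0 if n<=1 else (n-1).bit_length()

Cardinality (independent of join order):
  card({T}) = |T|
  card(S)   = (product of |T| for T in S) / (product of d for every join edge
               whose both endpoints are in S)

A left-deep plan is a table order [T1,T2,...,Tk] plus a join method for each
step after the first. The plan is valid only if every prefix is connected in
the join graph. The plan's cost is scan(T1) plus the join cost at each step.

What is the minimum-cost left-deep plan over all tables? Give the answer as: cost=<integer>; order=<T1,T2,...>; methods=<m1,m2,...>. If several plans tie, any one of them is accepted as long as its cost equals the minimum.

Selinger DP (subsets sized 1..n):
  {D}: scan cost=500, card=500
  {C}: scan cost=250, card=250
  {A}: scan cost=300, card=300
  {B}: scan cost=300, card=300
  {CD}: card=12500; try (C,hash)→5000, (D,merge)→7500, (C,merge)→7750, (D,hash)→9500, (D,nl_idx)→15000, (D,nl)→125250 …(+1); best=5000 via (C,hash)
  {AC}: card=37500; try (C,hash)→4600, (A,merge)→5500, (C,merge)→5550, (A,hash)→5900, (A,nl)→75250, (C,nl)→75300; best=4600 via (C,hash)
  {AB}: card=6000; try (B,hash)→6000, (A,hash)→6000, (B,merge)→6300, (A,merge)→6300, (B,nl_idx)→9000, (B,nl)→90300 …(+1); best=6000 via (B,hash)
  {ACD}: card=1875000; try (A,hash)→22900, (D,hash)→51100, (A,merge)→195500, (D,merge)→647100, (D,nl_idx)→2217100, (A,nl)→3755000 …(+1); best=22900 via (A,hash)
  {ABC}: card=750000; try (C,hash)→16000, (B,hash)→47500, (C,merge)→92250, (B,merge)→645100, (B,nl_idx)→1092100, (C,nl)→1506000 …(+1); best=16000 via (C,hash)
  {ABCD}: card=37500000; try (D,hash)→775000, (B,hash)→1903300, (D,merge)→15771000, (B,merge)→41275900, (D,nl_idx)→44266000, (B,nl_idx)→54397900 …(+2); best=775000 via (D,hash)

cost=775000; order=A,B,C,D; methods=hash,hash,hash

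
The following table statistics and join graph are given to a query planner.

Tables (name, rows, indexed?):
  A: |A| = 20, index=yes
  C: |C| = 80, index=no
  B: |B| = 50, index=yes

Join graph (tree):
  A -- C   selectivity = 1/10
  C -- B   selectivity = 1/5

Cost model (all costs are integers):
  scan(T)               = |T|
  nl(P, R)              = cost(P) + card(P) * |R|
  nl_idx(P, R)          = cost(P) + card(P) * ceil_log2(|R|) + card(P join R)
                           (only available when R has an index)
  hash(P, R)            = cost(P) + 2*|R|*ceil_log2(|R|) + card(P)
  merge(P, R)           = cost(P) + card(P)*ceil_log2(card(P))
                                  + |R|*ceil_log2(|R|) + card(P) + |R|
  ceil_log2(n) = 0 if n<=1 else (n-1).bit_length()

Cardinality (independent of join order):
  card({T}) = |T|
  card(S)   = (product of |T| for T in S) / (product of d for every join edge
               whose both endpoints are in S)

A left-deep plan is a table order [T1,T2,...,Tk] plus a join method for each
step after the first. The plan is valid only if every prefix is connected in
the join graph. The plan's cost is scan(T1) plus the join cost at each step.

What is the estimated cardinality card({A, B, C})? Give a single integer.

1600

Tables in S: A(20), B(50), C(80)
Edges inside S: A-C(d=10), C-B(d=5)
numerator = 20 * 50 * 80 = 80000
denominator = 10 * 5 = 50
card(S) = 80000 / 50 = 1600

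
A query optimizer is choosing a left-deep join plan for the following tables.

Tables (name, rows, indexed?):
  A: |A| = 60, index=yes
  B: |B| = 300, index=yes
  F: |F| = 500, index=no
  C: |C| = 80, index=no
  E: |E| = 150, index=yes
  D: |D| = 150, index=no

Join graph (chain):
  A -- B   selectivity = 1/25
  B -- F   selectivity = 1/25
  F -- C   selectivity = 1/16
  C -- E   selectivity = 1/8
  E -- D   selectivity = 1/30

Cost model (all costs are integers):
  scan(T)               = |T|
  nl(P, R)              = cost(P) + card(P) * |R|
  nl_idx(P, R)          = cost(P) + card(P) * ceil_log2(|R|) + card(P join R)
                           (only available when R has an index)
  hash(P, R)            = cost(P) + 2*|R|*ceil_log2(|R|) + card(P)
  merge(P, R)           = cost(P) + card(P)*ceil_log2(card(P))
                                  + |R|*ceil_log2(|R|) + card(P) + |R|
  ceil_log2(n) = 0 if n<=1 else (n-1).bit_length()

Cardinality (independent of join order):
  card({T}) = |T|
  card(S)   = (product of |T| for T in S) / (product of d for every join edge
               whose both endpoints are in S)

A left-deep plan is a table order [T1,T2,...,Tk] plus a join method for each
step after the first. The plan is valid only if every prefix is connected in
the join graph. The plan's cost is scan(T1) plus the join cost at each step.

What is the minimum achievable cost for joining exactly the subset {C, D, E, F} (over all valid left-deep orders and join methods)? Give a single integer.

Selinger DP over subsets of {C,D,E,F}:
  {F}: scan cost=500, card=500
  {C}: scan cost=80, card=80
  {E}: scan cost=150, card=150
  {D}: scan cost=150, card=150
  {CF}: card=2500; try (C,hash)→2120, (F,merge)→5720, (C,merge)→6140, (F,hash)→9160, (F,nl)→40080, (C,nl)→40500; best=2120 via (C,hash)
  {CE}: card=1500; try (C,hash)→1420, (E,merge)→2070, (C,merge)→2140, (E,nl_idx)→2220, (E,hash)→2560, (E,nl)→12080 …(+1); best=1420 via (C,hash)
  {DE}: card=750; try (E,nl_idx)→2100, (E,hash)→2700, (D,hash)→2700, (E,merge)→2850, (D,merge)→2850, (E,nl)→22650 …(+1); best=2100 via (E,nl_idx)
  {CEF}: card=46875; try (E,hash)→7020, (F,hash)→11920, (F,merge)→24420, (E,merge)→35970, (E,nl_idx)→68995, (E,nl)→377120 …(+1); best=7020 via (E,hash)
  {CDE}: card=7500; try (C,hash)→3970, (D,hash)→5320, (C,merge)→10990, (D,merge)→20770, (C,nl)→62100, (D,nl)→226420; best=3970 via (C,hash)
  {CDEF}: card=234375; try (F,hash)→20470, (D,hash)→56295, (F,merge)→113970, (D,merge)→805245, (F,nl)→3753970, (D,nl)→7038270; best=20470 via (F,hash)

20470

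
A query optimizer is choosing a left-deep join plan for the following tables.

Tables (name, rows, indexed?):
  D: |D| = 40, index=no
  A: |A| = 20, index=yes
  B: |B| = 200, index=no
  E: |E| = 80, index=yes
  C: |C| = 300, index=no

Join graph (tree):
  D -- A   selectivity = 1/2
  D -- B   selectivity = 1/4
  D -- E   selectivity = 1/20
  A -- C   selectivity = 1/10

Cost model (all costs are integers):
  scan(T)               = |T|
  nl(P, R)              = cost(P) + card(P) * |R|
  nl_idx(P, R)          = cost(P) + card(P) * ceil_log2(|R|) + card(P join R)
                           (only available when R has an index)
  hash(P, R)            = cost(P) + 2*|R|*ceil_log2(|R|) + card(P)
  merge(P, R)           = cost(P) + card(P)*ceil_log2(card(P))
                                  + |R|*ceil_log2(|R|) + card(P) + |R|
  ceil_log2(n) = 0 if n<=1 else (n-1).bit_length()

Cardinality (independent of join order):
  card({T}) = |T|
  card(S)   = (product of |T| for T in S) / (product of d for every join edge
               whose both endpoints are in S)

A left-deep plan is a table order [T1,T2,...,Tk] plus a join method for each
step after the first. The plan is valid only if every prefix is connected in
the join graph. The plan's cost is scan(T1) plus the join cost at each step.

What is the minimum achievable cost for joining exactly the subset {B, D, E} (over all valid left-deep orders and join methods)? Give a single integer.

3720

Selinger DP over subsets of {B,D,E}:
  {D}: scan cost=40, card=40
  {B}: scan cost=200, card=200
  {E}: scan cost=80, card=80
  {BD}: card=2000; try (D,hash)→880, (B,merge)→2120, (D,merge)→2280, (B,hash)→3280, (B,nl)→8040, (D,nl)→8200; best=880 via (D,hash)
  {DE}: card=160; try (E,nl_idx)→480, (D,hash)→640, (E,merge)→960, (D,merge)→1000, (E,hash)→1200, (E,nl)→3240 …(+1); best=480 via (E,nl_idx)
  {BDE}: card=8000; try (B,merge)→3720, (B,hash)→3840, (E,hash)→4000, (E,nl_idx)→22880, (E,merge)→25520, (B,nl)→32480 …(+1); best=3720 via (B,merge)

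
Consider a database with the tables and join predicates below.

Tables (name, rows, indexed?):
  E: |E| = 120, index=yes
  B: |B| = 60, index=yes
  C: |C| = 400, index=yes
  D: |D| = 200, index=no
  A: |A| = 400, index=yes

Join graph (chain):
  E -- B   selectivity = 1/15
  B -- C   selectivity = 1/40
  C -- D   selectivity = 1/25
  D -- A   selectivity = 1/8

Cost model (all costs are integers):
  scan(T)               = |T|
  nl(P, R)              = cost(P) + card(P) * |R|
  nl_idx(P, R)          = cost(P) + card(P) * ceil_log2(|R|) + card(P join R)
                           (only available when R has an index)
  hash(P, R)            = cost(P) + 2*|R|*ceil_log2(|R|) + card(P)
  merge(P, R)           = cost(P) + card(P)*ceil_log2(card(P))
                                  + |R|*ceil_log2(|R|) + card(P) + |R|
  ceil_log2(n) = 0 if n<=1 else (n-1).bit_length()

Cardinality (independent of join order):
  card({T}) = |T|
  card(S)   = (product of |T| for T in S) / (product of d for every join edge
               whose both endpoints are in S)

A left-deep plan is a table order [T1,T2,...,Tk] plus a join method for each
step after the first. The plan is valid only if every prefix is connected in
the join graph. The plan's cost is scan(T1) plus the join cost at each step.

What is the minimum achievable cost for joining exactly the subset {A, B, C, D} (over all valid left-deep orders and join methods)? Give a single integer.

17000

Selinger DP over subsets of {A,B,C,D}:
  {B}: scan cost=60, card=60
  {C}: scan cost=400, card=400
  {D}: scan cost=200, card=200
  {A}: scan cost=400, card=400
  {BC}: card=600; try (C,nl_idx)→1200, (B,hash)→1520, (B,nl_idx)→3400, (C,merge)→4480, (B,merge)→4820, (C,hash)→7320 …(+2); best=1200 via (C,nl_idx)
  {CD}: card=3200; try (D,hash)→4000, (C,nl_idx)→5200, (C,merge)→6000, (D,merge)→6200, (C,hash)→7600, (C,nl)→80200 …(+1); best=4000 via (D,hash)
  {AD}: card=10000; try (D,hash)→4000, (A,merge)→6000, (D,merge)→6200, (A,hash)→7600, (A,nl_idx)→12000, (A,nl)→80200 …(+1); best=4000 via (D,hash)
  {BCD}: card=4800; try (D,hash)→5000, (B,hash)→7920, (D,merge)→9600, (B,nl_idx)→28000, (B,merge)→46020, (D,nl)→121200 …(+1); best=5000 via (D,hash)
  {ACD}: card=160000; try (A,hash)→14400, (C,hash)→21200, (A,merge)→49600, (C,merge)→158000, (A,nl_idx)→192800, (C,nl_idx)→254000 …(+2); best=14400 via (A,hash)
  {ABCD}: card=240000; try (A,hash)→17000, (A,merge)→76200, (B,hash)→175120, (A,nl_idx)→288200, (B,nl_idx)→1214400, (A,nl)→1925000 …(+2); best=17000 via (A,hash)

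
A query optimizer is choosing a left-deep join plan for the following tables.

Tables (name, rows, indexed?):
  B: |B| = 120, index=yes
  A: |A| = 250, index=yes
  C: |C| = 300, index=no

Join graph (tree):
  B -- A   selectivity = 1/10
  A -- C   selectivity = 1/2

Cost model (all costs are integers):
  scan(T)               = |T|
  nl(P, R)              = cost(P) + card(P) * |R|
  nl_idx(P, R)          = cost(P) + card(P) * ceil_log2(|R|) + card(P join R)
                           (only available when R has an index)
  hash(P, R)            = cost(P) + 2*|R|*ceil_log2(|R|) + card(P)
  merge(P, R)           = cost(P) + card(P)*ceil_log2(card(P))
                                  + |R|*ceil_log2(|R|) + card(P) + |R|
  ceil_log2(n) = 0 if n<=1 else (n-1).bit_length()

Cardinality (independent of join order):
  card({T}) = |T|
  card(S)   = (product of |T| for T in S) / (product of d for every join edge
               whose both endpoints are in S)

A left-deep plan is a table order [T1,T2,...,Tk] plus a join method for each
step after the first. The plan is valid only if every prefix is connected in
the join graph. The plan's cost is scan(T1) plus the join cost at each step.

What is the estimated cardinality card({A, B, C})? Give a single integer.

450000

Tables in S: A(250), B(120), C(300)
Edges inside S: B-A(d=10), A-C(d=2)
numerator = 250 * 120 * 300 = 9000000
denominator = 10 * 2 = 20
card(S) = 9000000 / 20 = 450000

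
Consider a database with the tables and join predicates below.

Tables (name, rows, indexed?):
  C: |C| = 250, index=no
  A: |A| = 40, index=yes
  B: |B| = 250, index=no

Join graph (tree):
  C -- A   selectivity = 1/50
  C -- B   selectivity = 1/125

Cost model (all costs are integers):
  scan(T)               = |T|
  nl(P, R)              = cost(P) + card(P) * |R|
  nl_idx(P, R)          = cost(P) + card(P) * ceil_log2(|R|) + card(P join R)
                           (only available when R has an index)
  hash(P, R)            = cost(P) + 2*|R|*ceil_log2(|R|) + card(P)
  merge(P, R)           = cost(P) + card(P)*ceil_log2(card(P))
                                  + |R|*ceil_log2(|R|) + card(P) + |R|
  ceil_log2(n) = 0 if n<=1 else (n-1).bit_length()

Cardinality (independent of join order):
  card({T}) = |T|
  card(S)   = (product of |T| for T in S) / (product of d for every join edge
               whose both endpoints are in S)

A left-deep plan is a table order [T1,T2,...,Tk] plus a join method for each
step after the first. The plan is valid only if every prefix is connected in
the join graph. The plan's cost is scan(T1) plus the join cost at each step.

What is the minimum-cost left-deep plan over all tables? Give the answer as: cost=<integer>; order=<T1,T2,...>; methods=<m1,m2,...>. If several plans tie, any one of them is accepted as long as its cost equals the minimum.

Selinger DP (subsets sized 1..n):
  {C}: scan cost=250, card=250
  {A}: scan cost=40, card=40
  {B}: scan cost=250, card=250
  {AC}: card=200; try (A,hash)→980, (A,nl_idx)→1950, (C,merge)→2570, (A,merge)→2780, (C,hash)→4080, (C,nl)→10040 …(+1); best=980 via (A,hash)
  {BC}: card=500; try (C,hash)→4500, (B,hash)→4500, (C,merge)→4750, (B,merge)→4750, (C,nl)→62750, (B,nl)→62750; best=4500 via (C,hash)
  {ABC}: card=400; try (B,merge)→5030, (B,hash)→5180, (A,hash)→5480, (A,nl_idx)→7900, (A,merge)→9780, (A,nl)→24500 …(+1); best=5030 via (B,merge)

cost=5030; order=C,A,B; methods=hash,merge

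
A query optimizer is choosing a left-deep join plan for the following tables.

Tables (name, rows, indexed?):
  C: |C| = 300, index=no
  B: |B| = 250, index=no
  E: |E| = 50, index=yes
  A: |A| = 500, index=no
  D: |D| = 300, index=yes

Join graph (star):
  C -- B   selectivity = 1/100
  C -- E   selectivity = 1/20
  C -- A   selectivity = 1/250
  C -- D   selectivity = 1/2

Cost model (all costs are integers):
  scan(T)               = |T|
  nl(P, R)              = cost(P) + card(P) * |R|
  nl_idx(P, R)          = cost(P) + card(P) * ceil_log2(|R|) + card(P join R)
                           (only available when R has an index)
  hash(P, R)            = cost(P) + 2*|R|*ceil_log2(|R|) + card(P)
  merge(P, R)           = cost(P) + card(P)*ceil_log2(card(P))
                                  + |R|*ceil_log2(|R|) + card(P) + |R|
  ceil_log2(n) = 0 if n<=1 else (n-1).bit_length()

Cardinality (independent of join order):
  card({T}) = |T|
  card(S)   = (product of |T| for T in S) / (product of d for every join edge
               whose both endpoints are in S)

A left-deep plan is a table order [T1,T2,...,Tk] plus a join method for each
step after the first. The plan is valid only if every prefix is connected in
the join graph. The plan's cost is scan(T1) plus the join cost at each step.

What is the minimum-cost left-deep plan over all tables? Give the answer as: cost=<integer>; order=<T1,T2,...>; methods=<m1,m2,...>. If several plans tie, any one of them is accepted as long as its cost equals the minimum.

Selinger DP (subsets sized 1..n):
  {C}: scan cost=300, card=300
  {B}: scan cost=250, card=250
  {E}: scan cost=50, card=50
  {A}: scan cost=500, card=500
  {D}: scan cost=300, card=300
  {BC}: card=750; try (B,hash)→4600, (C,merge)→5500, (B,merge)→5550, (C,hash)→5900, (C,nl)→75250, (B,nl)→75300; best=4600 via (B,hash)
  {CE}: card=750; try (E,hash)→1200, (E,nl_idx)→2850, (C,merge)→3400, (E,merge)→3650, (C,hash)→5500, (C,nl)→15050 …(+1); best=1200 via (E,hash)
  {AC}: card=600; try (C,hash)→6400, (A,merge)→8300, (C,merge)→8500, (A,hash)→9600, (A,nl)→150300, (C,nl)→150500; best=6400 via (C,hash)
  {CD}: card=45000; try (D,hash)→6000, (C,hash)→6000, (D,merge)→6300, (C,merge)→6300, (D,nl_idx)→48000, (D,nl)→90300 …(+1); best=6000 via (D,hash)
  {BCE}: card=1875; try (E,hash)→5950, (B,hash)→5950, (E,nl_idx)→10975, (B,merge)→11700, (E,merge)→13200, (E,nl)→42100 …(+1); best=5950 via (E,hash)
  {ABC}: card=1500; try (B,hash)→11000, (A,hash)→14350, (B,merge)→15250, (A,merge)→17850, (B,nl)→156400, (A,nl)→379600; best=11000 via (B,hash)
  {BCD}: card=112500; try (D,hash)→10750, (D,merge)→15850, (B,hash)→55000, (D,nl_idx)→123850, (D,nl)→229600, (B,merge)→773250 …(+1); best=10750 via (D,hash)
  {ACE}: card=1500; try (E,hash)→7600, (A,hash)→10950, (E,nl_idx)→11500, (E,merge)→13350, (A,merge)→14450, (E,nl)→36400 …(+1); best=7600 via (E,hash)
  {CDE}: card=112500; try (D,hash)→7350, (D,merge)→12450, (E,hash)→51600, (D,nl_idx)→120450, (D,nl)→226200, (E,nl_idx)→388500 …(+2); best=7350 via (D,hash)
  {ACD}: card=90000; try (D,hash)→12400, (D,merge)→16000, (A,hash)→60000, (D,nl_idx)→101800, (D,nl)→186400, (A,merge)→776000 …(+1); best=12400 via (D,hash)
  {ABCE}: card=3750; try (E,hash)→13100, (B,hash)→13100, (A,hash)→16825, (E,nl_idx)→23750, (B,merge)→27850, (E,merge)→29350 …(+4); best=13100 via (E,hash)
  {BCDE}: card=281250; try (D,hash)→13225, (D,merge)→31450, (E,hash)→123850, (B,hash)→123850, (D,nl_idx)→304075, (D,nl)→568450 …(+5); best=13225 via (D,hash)
  {ABCD}: card=225000; try (D,hash)→17900, (D,merge)→32000, (B,hash)→106400, (A,hash)→132250, (D,nl_idx)→249500, (D,nl)→461000 …(+4); best=17900 via (D,hash)
  {ACDE}: card=225000; try (D,hash)→14500, (D,merge)→28600, (E,hash)→103000, (A,hash)→128850, (D,nl_idx)→246100, (D,nl)→457600 …(+5); best=14500 via (D,hash)
  {ABCDE}: card=562500; try (D,hash)→22250, (D,merge)→64850, (E,hash)→243500, (B,hash)→243500, (A,hash)→303475, (D,nl_idx)→609350 …(+8); best=22250 via (D,hash)

cost=22250; order=A,C,B,E,D; methods=hash,hash,hash,hash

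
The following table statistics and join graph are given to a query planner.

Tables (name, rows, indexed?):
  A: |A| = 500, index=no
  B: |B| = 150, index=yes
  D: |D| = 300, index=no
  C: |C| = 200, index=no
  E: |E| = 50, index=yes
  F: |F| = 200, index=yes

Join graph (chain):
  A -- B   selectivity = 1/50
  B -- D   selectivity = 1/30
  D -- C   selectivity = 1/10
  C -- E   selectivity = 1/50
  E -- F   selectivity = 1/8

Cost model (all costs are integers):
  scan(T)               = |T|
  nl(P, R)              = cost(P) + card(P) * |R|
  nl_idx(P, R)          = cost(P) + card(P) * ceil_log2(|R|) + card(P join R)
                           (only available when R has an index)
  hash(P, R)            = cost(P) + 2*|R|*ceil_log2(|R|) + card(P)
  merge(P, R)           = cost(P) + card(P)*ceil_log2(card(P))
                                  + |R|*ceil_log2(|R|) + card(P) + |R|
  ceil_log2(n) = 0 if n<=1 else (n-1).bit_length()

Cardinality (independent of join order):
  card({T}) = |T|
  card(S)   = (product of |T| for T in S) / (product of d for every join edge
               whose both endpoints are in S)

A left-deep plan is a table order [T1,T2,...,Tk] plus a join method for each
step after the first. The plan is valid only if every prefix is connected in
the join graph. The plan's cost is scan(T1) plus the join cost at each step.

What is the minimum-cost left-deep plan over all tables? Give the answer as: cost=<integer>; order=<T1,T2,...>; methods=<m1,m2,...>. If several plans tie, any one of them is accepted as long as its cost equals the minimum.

Selinger DP (subsets sized 1..n):
  {A}: scan cost=500, card=500
  {B}: scan cost=150, card=150
  {D}: scan cost=300, card=300
  {C}: scan cost=200, card=200
  {E}: scan cost=50, card=50
  {F}: scan cost=200, card=200
  {AB}: card=1500; try (B,hash)→3400, (B,nl_idx)→6000, (A,merge)→6500, (B,merge)→6850, (A,hash)→9300, (A,nl)→75150 …(+1); best=3400 via (B,hash)
  {BD}: card=1500; try (B,hash)→3000, (B,nl_idx)→4200, (D,merge)→4500, (B,merge)→4650, (D,hash)→5700, (D,nl)→45150 …(+1); best=3000 via (B,hash)
  {CD}: card=6000; try (C,hash)→3800, (D,merge)→5000, (C,merge)→5100, (D,hash)→5800, (D,nl)→60200, (C,nl)→60300; best=3800 via (C,hash)
  {CE}: card=200; try (E,hash)→1000, (E,nl_idx)→1600, (C,merge)→2200, (E,merge)→2350, (C,hash)→3300, (C,nl)→10050 …(+1); best=1000 via (E,hash)
  {EF}: card=1250; try (E,hash)→1000, (F,nl_idx)→1700, (F,merge)→2200, (E,merge)→2350, (E,nl_idx)→2650, (F,hash)→3300 …(+2); best=1000 via (E,hash)
  {ABD}: card=15000; try (D,hash)→10300, (A,hash)→13500, (D,merge)→24400, (A,merge)→26000, (D,nl)→453400, (A,nl)→753000; best=10300 via (D,hash)
  {BCD}: card=30000; try (C,hash)→7700, (B,hash)→12200, (C,merge)→22800, (B,nl_idx)→81800, (B,merge)→89150, (C,nl)→303000 …(+1); best=7700 via (C,hash)
  {CDE}: card=6000; try (D,merge)→5800, (D,hash)→6600, (E,hash)→10400, (E,nl_idx)→45800, (D,nl)→61000, (E,merge)→88150 …(+1); best=5800 via (D,merge)
  {CEF}: card=5000; try (F,hash)→4400, (F,merge)→4600, (C,hash)→5450, (F,nl_idx)→7600, (C,merge)→17800, (F,nl)→41000 …(+1); best=4400 via (F,hash)
  {ABCD}: card=300000; try (C,hash)→28500, (A,hash)→46700, (C,merge)→237100, (A,merge)→492700, (C,nl)→3010300, (A,nl)→15007700; best=28500 via (C,hash)
  {BCDE}: card=30000; try (B,hash)→14200, (E,hash)→38300, (B,nl_idx)→83800, (B,merge)→91150, (E,nl_idx)→217700, (E,merge)→488050 …(+2); best=14200 via (B,hash)
  {CDEF}: card=150000; try (D,hash)→14800, (F,hash)→15000, (D,merge)→77400, (F,merge)→91600, (F,nl_idx)→203800, (F,nl)→1205800 …(+1); best=14800 via (D,hash)
  {ABCDE}: card=300000; try (A,hash)→53200, (E,hash)→329100, (A,merge)→499200, (E,nl_idx)→2128500, (E,merge)→6028850, (A,nl)→15014200 …(+1); best=53200 via (A,hash)
  {BCDEF}: card=750000; try (F,hash)→47400, (B,hash)→167200, (F,merge)→496000, (F,nl_idx)→1004200, (B,nl_idx)→1964800, (B,merge)→2866150 …(+2); best=47400 via (F,hash)
  {ABCDEF}: card=7500000; try (F,hash)→356400, (A,hash)→806400, (F,merge)→6055000, (F,nl_idx)→9953200, (A,merge)→15802400, (F,nl)→60053200 …(+1); best=356400 via (F,hash)

cost=356400; order=C,E,D,B,A,F; methods=hash,merge,hash,hash,hash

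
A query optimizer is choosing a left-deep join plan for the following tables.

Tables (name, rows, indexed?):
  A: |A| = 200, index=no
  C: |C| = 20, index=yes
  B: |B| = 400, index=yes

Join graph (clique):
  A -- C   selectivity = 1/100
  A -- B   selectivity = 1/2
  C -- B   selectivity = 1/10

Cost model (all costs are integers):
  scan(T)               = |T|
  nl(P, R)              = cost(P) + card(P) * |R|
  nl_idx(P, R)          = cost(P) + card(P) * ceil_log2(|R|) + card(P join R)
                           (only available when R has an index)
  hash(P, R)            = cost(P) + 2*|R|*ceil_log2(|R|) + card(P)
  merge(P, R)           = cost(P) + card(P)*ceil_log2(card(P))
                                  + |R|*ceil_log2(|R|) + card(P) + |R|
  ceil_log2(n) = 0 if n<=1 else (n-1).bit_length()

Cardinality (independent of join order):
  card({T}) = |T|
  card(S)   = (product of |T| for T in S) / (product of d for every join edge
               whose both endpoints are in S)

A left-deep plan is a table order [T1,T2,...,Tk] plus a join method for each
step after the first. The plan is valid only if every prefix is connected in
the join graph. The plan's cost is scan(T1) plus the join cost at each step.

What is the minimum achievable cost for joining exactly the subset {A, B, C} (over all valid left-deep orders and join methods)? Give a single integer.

1760

Selinger DP over subsets of {A,B,C}:
  {A}: scan cost=200, card=200
  {C}: scan cost=20, card=20
  {B}: scan cost=400, card=400
  {AC}: card=40; try (C,hash)→600, (C,nl_idx)→1240, (A,merge)→1940, (C,merge)→2120, (A,hash)→3240, (A,nl)→4020 …(+1); best=600 via (C,hash)
  {AB}: card=40000; try (A,hash)→4000, (B,merge)→6000, (A,merge)→6200, (B,hash)→7600, (B,nl_idx)→42000, (B,nl)→80200 …(+1); best=4000 via (A,hash)
  {BC}: card=800; try (C,hash)→1000, (B,nl_idx)→1000, (C,nl_idx)→3200, (B,merge)→4140, (C,merge)→4520, (B,hash)→7240 …(+2); best=1000 via (C,hash)
  {ABC}: card=800; try (B,nl_idx)→1760, (B,merge)→4880, (A,hash)→5000, (B,hash)→7840, (A,merge)→11600, (B,nl)→16600 …(+5); best=1760 via (B,nl_idx)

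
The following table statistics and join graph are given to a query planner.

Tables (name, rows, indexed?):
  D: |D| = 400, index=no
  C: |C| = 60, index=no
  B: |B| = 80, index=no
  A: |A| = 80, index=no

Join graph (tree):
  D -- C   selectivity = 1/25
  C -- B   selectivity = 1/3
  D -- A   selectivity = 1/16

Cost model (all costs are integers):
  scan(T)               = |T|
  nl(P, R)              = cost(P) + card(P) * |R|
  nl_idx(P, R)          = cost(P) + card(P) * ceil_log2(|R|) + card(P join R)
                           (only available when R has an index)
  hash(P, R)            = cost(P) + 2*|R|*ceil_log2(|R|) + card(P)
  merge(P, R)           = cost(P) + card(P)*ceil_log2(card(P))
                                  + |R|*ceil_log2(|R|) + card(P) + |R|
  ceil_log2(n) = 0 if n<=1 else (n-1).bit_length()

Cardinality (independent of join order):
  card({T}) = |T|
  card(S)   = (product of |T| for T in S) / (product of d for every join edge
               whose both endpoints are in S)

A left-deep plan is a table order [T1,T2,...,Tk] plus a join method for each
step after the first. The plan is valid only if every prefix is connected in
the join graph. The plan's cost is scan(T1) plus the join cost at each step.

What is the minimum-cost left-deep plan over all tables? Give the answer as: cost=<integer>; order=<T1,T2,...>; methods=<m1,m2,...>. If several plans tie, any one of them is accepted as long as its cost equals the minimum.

Selinger DP (subsets sized 1..n):
  {D}: scan cost=400, card=400
  {C}: scan cost=60, card=60
  {B}: scan cost=80, card=80
  {A}: scan cost=80, card=80
  {CD}: card=960; try (C,hash)→1520, (D,merge)→4480, (C,merge)→4820, (D,hash)→7320, (D,nl)→24060, (C,nl)→24400; best=1520 via (C,hash)
  {AD}: card=2000; try (A,hash)→1920, (D,merge)→4720, (A,merge)→5040, (D,hash)→7360, (D,nl)→32080, (A,nl)→32400; best=1920 via (A,hash)
  {BC}: card=1600; try (C,hash)→880, (B,merge)→1120, (C,merge)→1140, (B,hash)→1240, (B,nl)→4860, (C,nl)→4880; best=880 via (C,hash)
  {BCD}: card=25600; try (B,hash)→3600, (D,hash)→9680, (B,merge)→12720, (D,merge)→24080, (B,nl)→78320, (D,nl)→640880; best=3600 via (B,hash)
  {ACD}: card=4800; try (A,hash)→3600, (C,hash)→4640, (A,merge)→12720, (C,merge)→26340, (A,nl)→78320, (C,nl)→121920; best=3600 via (A,hash)
  {ABCD}: card=128000; try (B,hash)→9520, (A,hash)→30320, (B,merge)→71440, (B,nl)→387600, (A,merge)→413840, (A,nl)→2051600; best=9520 via (B,hash)

cost=9520; order=D,C,A,B; methods=hash,hash,hash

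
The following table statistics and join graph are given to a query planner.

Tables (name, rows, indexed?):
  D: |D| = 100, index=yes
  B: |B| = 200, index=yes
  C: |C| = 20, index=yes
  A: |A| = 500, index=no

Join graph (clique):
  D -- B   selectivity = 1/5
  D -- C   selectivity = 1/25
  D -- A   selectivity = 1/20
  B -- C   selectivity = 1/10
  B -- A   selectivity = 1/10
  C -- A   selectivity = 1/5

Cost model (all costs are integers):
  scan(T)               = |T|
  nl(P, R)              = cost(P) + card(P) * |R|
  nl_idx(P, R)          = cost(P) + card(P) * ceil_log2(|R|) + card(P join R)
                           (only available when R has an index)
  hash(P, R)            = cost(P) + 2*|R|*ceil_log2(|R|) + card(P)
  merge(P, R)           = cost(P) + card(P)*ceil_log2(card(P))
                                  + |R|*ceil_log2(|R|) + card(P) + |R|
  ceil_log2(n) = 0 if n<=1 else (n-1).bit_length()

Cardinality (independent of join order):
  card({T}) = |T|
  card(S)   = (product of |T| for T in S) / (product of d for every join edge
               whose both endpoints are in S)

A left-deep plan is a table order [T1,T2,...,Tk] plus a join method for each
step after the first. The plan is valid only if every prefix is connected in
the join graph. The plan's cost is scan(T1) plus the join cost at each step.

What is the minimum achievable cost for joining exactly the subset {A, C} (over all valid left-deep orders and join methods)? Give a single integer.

Selinger DP over subsets of {A,C}:
  {C}: scan cost=20, card=20
  {A}: scan cost=500, card=500
  {AC}: card=2000; try (C,hash)→1200, (C,nl_idx)→5000, (A,merge)→5140, (C,merge)→5620, (A,hash)→9040, (A,nl)→10020 …(+1); best=1200 via (C,hash)

1200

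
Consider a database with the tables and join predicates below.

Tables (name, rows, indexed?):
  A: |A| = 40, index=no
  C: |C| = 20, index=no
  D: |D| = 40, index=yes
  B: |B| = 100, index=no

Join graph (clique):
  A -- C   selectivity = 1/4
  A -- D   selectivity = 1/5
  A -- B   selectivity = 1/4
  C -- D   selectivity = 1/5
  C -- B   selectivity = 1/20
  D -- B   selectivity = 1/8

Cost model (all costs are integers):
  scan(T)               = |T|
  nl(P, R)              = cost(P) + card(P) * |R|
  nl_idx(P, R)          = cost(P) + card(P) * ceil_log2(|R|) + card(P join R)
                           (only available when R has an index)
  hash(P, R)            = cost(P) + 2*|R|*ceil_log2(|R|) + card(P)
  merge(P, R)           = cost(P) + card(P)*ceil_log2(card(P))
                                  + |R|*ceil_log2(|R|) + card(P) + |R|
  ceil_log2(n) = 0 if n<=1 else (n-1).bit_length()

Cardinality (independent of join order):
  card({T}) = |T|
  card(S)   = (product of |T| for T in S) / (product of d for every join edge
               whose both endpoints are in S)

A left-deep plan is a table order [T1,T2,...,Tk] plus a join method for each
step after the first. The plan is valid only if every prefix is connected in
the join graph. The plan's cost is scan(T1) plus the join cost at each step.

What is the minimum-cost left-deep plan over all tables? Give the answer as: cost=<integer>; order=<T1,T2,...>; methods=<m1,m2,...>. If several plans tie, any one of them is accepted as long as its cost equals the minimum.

Selinger DP (subsets sized 1..n):
  {A}: scan cost=40, card=40
  {C}: scan cost=20, card=20
  {D}: scan cost=40, card=40
  {B}: scan cost=100, card=100
  {AC}: card=200; try (C,hash)→280, (A,merge)→420, (C,merge)→440, (A,hash)→520, (A,nl)→820, (C,nl)→840; best=280 via (C,hash)
  {AD}: card=320; try (D,hash)→560, (A,hash)→560, (D,merge)→600, (D,nl_idx)→600, (A,merge)→600, (D,nl)→1640 …(+1); best=560 via (D,hash)
  {AB}: card=1000; try (A,hash)→680, (B,merge)→1120, (A,merge)→1180, (B,hash)→1480, (B,nl)→4040, (A,nl)→4100; best=680 via (A,hash)
  {CD}: card=160; try (C,hash)→280, (D,nl_idx)→300, (D,merge)→420, (C,merge)→440, (D,hash)→520, (D,nl)→820 …(+1); best=280 via (C,hash)
  {BC}: card=100; try (C,hash)→400, (B,merge)→940, (C,merge)→1020, (B,hash)→1440, (B,nl)→2020, (C,nl)→2100; best=400 via (C,hash)
  {BD}: card=500; try (D,hash)→680, (B,merge)→1120, (D,merge)→1180, (D,nl_idx)→1200, (B,hash)→1480, (B,nl)→4040 …(+1); best=680 via (D,hash)
  {ACD}: card=320; try (A,hash)→920, (D,hash)→960, (C,hash)→1080, (D,nl_idx)→1800, (A,merge)→2000, (D,merge)→2360 …(+4); best=920 via (A,hash)
  {ABC}: card=250; try (A,hash)→980, (A,merge)→1480, (C,hash)→1880, (B,hash)→1880, (B,merge)→2880, (A,nl)→4400 …(+3); best=980 via (A,hash)
  {ABD}: card=1000; try (A,hash)→1660, (D,hash)→2160, (B,hash)→2280, (B,merge)→4560, (A,merge)→5960, (D,nl_idx)→7680 …(+4); best=1660 via (A,hash)
  {BCD}: card=100; try (D,hash)→980, (D,nl_idx)→1100, (C,hash)→1380, (D,merge)→1480, (B,hash)→1840, (B,merge)→2520 …(+4); best=980 via (D,hash)
  {ABCD}: card=50; try (A,hash)→1560, (D,hash)→1710, (A,merge)→2060, (D,nl_idx)→2530, (B,hash)→2640, (C,hash)→2860 …(+7); best=1560 via (A,hash)

cost=1560; order=B,C,D,A; methods=hash,hash,hash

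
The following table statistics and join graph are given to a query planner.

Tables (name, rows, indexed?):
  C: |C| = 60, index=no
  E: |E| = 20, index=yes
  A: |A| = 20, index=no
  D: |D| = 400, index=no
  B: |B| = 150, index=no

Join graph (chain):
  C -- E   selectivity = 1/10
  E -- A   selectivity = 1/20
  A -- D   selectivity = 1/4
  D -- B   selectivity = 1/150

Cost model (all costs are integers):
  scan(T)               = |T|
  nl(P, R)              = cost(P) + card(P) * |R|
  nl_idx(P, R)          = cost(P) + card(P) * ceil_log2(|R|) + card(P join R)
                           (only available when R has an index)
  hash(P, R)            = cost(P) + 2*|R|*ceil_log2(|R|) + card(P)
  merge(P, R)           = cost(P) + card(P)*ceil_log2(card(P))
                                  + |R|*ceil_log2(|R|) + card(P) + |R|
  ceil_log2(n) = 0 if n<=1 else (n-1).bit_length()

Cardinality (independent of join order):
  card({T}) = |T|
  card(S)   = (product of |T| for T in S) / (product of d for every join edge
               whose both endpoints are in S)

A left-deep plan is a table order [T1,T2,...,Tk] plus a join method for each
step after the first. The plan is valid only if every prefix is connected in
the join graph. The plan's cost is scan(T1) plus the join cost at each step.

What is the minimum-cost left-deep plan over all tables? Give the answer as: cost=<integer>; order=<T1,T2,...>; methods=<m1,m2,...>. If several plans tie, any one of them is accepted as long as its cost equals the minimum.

cost=8720; order=D,B,A,E,C; methods=hash,hash,hash,hash

Selinger DP (subsets sized 1..n):
  {C}: scan cost=60, card=60
  {E}: scan cost=20, card=20
  {A}: scan cost=20, card=20
  {D}: scan cost=400, card=400
  {B}: scan cost=150, card=150
  {CE}: card=120; try (E,hash)→320, (E,nl_idx)→480, (C,merge)→560, (E,merge)→600, (C,hash)→760, (C,nl)→1220 …(+1); best=320 via (E,hash)
  {AE}: card=20; try (E,nl_idx)→140, (E,hash)→240, (A,hash)→240, (E,merge)→260, (A,merge)→260, (E,nl)→420 …(+1); best=140 via (E,nl_idx)
  {AD}: card=2000; try (A,hash)→1000, (D,merge)→4140, (A,merge)→4520, (D,hash)→7240, (D,nl)→8020, (A,nl)→8400; best=1000 via (A,hash)
  {BD}: card=400; try (B,hash)→3200, (D,merge)→5500, (B,merge)→5750, (D,hash)→7500, (D,nl)→60150, (B,nl)→60400; best=3200 via (B,hash)
  {ACE}: card=120; try (A,hash)→640, (C,merge)→680, (C,hash)→880, (C,nl)→1340, (A,merge)→1400, (A,nl)→2720; best=640 via (A,hash)
  {ADE}: card=2000; try (E,hash)→3200, (D,merge)→4260, (D,hash)→7360, (D,nl)→8140, (E,nl_idx)→13000, (E,merge)→25120 …(+1); best=3200 via (E,hash)
  {ABD}: card=2000; try (A,hash)→3800, (B,hash)→5400, (A,merge)→7320, (A,nl)→11200, (B,merge)→26350, (B,nl)→301000; best=3800 via (A,hash)
  {ACDE}: card=12000; try (D,merge)→5600, (C,hash)→5920, (D,hash)→7960, (C,merge)→27620, (D,nl)→48640, (C,nl)→123200; best=5600 via (D,merge)
  {ABDE}: card=2000; try (E,hash)→6000, (B,hash)→7600, (E,nl_idx)→15800, (E,merge)→27920, (B,merge)→28550, (E,nl)→43800 …(+1); best=6000 via (E,hash)
  {ABCDE}: card=12000; try (C,hash)→8720, (B,hash)→20000, (C,merge)→30420, (C,nl)→126000, (B,merge)→186950, (B,nl)→1805600; best=8720 via (C,hash)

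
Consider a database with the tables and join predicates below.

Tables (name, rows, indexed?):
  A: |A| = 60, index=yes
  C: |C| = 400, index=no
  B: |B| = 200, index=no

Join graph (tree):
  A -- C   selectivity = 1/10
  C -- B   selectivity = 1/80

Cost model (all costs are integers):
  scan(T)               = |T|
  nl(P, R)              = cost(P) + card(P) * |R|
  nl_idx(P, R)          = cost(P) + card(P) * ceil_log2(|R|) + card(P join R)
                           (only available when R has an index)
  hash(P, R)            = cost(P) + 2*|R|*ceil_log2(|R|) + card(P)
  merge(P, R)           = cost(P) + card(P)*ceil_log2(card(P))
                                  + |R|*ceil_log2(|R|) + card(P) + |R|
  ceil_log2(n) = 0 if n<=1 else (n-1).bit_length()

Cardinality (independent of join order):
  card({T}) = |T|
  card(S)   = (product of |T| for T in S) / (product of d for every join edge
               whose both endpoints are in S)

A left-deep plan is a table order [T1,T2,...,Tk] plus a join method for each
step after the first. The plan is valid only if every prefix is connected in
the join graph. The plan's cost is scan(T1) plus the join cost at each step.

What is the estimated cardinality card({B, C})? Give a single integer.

Tables in S: B(200), C(400)
Edges inside S: C-B(d=80)
numerator = 200 * 400 = 80000
denominator = 80 = 80
card(S) = 80000 / 80 = 1000

1000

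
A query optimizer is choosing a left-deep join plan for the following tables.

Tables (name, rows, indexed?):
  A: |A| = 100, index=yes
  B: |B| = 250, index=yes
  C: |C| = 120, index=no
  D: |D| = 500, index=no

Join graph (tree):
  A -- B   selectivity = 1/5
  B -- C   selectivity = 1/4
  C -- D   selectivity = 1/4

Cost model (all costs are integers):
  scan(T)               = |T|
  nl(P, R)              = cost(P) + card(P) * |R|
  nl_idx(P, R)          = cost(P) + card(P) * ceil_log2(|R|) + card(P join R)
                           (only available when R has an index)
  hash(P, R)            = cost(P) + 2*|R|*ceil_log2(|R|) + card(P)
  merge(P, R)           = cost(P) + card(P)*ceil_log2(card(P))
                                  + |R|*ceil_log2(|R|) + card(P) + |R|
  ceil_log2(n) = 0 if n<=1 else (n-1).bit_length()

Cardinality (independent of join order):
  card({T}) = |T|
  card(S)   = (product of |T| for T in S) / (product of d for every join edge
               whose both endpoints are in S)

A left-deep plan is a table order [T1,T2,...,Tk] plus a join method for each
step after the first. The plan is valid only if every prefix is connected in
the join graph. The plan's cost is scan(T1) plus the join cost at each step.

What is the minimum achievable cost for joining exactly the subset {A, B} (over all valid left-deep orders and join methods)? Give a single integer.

Selinger DP over subsets of {A,B}:
  {A}: scan cost=100, card=100
  {B}: scan cost=250, card=250
  {AB}: card=5000; try (A,hash)→1900, (B,merge)→3150, (A,merge)→3300, (B,hash)→4200, (B,nl_idx)→5900, (A,nl_idx)→7000 …(+2); best=1900 via (A,hash)

1900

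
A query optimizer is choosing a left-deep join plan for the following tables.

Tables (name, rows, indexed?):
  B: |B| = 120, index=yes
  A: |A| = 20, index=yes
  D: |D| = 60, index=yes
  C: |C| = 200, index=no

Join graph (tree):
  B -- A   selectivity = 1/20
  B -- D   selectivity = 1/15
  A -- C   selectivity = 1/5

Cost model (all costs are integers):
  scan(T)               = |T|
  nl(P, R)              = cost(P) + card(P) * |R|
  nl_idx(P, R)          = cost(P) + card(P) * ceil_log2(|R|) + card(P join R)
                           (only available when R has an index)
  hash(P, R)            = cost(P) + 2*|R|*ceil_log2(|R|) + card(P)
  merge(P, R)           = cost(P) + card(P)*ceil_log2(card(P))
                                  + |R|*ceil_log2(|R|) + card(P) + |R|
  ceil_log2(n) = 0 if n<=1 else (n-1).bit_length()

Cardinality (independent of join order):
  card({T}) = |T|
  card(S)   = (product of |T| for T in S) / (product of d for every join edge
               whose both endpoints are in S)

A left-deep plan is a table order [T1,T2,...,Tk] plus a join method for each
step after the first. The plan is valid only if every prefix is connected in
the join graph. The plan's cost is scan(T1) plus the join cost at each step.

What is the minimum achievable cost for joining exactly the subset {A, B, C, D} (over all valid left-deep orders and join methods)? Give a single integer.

4800

Selinger DP over subsets of {A,B,C,D}:
  {B}: scan cost=120, card=120
  {A}: scan cost=20, card=20
  {D}: scan cost=60, card=60
  {C}: scan cost=200, card=200
  {AB}: card=120; try (B,nl_idx)→280, (A,hash)→440, (A,nl_idx)→840, (B,merge)→1100, (A,merge)→1200, (B,hash)→1720 …(+2); best=280 via (B,nl_idx)
  {BD}: card=480; try (D,hash)→960, (B,nl_idx)→960, (D,nl_idx)→1320, (B,merge)→1440, (D,merge)→1500, (B,hash)→1800 …(+2); best=960 via (D,hash)
  {AC}: card=800; try (A,hash)→600, (C,merge)→1940, (A,nl_idx)→2000, (A,merge)→2120, (C,hash)→3240, (C,nl)→4020 …(+1); best=600 via (A,hash)
  {ABD}: card=480; try (D,hash)→1120, (D,nl_idx)→1480, (A,hash)→1640, (D,merge)→1660, (A,nl_idx)→3840, (A,merge)→5880 …(+2); best=1120 via (D,hash)
  {ABC}: card=4800; try (C,merge)→3040, (B,hash)→3080, (C,hash)→3600, (B,merge)→10360, (B,nl_idx)→11000, (C,nl)→24280 …(+1); best=3040 via (C,merge)
  {ABCD}: card=19200; try (C,hash)→4800, (C,merge)→7720, (D,hash)→8560, (D,nl_idx)→51040, (D,merge)→70660, (C,nl)→97120 …(+1); best=4800 via (C,hash)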